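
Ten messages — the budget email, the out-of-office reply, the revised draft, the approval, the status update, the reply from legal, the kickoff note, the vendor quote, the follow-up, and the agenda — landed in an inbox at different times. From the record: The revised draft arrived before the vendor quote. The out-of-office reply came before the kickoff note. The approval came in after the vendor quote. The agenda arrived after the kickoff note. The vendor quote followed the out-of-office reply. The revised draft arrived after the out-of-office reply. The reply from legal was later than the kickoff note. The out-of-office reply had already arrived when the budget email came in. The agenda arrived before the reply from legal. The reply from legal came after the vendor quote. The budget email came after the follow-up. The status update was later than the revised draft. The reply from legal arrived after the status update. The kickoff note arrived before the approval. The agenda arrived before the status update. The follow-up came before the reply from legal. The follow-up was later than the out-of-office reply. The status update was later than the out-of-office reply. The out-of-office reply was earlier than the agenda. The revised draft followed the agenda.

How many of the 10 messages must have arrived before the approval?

Directly stated before the approval: the kickoff note and the vendor quote.
The agenda reaches the approval via the agenda → the revised draft → the vendor quote → the approval.
The out-of-office reply reaches the approval via the out-of-office reply → the kickoff note → the approval.
The revised draft reaches the approval via the revised draft → the vendor quote → the approval.
No chain forces the budget email (or any of the others) ahead of the approval.
That's the agenda, the kickoff note, the out-of-office reply, the revised draft, and the vendor quote — 5 in all.

5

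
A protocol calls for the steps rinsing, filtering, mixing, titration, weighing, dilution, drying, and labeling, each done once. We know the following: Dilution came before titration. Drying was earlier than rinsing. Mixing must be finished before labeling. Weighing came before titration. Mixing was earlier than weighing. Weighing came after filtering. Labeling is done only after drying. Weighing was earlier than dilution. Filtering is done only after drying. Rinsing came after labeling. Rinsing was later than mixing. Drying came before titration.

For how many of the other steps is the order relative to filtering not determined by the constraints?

3

Forced before filtering: drying; forced after filtering: dilution, titration, and weighing.
That leaves labeling, mixing, and rinsing with no forced order relative to filtering — 3.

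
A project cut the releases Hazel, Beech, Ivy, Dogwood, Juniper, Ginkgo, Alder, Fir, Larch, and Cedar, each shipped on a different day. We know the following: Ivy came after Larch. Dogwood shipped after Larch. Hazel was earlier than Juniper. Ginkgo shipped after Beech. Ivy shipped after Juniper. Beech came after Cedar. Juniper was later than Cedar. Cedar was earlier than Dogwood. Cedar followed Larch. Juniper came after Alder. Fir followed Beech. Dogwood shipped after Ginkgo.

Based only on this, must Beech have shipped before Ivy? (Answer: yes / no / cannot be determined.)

cannot be determined

No chain of stated constraints runs from Beech to Ivy, and none runs from Ivy to Beech either.
So the relative order of Beech and Ivy is not fixed by the given facts.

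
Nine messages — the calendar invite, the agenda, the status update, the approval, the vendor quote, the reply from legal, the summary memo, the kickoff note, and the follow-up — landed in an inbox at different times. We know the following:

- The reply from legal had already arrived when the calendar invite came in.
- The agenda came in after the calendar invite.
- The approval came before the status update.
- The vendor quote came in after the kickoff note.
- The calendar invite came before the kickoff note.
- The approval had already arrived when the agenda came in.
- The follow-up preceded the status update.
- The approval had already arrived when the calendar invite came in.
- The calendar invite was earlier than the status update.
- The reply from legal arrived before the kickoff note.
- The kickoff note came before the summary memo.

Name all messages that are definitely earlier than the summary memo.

Directly stated before the summary memo: the kickoff note.
The approval reaches the summary memo via the approval → the calendar invite → the kickoff note → the summary memo.
The calendar invite reaches the summary memo via the calendar invite → the kickoff note → the summary memo.
The reply from legal reaches the summary memo via the reply from legal → the kickoff note → the summary memo.

the approval, the calendar invite, the kickoff note, the reply from legal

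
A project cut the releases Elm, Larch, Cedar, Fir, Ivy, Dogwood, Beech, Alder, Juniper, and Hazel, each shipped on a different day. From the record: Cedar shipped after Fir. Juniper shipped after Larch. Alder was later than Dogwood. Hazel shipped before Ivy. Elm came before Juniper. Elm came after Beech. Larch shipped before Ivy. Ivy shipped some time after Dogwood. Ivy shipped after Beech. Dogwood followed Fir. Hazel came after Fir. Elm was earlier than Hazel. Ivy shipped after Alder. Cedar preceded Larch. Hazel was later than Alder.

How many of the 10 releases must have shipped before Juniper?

Directly stated before Juniper: Elm and Larch.
Beech reaches Juniper via Beech → Elm → Juniper.
Cedar reaches Juniper via Cedar → Larch → Juniper.
Fir reaches Juniper via Fir → Cedar → Larch → Juniper.
That's Beech, Cedar, Elm, Fir, and Larch — 5 in all.

5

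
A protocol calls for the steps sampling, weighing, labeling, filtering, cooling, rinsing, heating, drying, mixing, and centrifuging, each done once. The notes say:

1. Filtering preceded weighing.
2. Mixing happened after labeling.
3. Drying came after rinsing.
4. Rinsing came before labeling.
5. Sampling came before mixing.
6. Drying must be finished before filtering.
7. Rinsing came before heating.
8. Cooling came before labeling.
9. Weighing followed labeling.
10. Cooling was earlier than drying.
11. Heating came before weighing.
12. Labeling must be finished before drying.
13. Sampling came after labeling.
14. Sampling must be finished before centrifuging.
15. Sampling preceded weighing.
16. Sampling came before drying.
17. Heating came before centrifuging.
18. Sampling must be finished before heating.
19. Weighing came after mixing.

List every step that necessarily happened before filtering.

cooling, drying, labeling, rinsing, sampling

Directly stated before filtering: drying.
Cooling reaches filtering via cooling → drying → filtering.
Labeling reaches filtering via labeling → drying → filtering.
Rinsing reaches filtering via rinsing → drying → filtering.
Likewise sampling reaches filtering by chaining the stated constraints.
No chain forces weighing (or any of the others) ahead of filtering.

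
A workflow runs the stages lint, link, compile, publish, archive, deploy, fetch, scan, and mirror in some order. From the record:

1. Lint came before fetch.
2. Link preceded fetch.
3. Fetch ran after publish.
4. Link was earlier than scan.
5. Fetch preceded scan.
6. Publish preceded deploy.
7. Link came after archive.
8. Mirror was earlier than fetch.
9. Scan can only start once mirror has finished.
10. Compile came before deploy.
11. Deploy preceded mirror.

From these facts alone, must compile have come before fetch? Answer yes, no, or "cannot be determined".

yes

Chain the constraints: compile → deploy → mirror → fetch. Each link is directly stated, so compile comes before fetch.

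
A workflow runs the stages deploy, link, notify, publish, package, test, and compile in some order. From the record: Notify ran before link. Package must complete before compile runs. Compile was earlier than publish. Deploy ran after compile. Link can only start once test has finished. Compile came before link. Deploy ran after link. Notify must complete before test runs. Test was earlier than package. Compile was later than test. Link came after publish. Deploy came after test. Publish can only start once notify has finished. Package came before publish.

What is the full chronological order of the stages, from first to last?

The constraints fix every adjacent pair, so only one ordering works:
notify → test → package → compile → publish → link → deploy.

notify, test, package, compile, publish, link, deploy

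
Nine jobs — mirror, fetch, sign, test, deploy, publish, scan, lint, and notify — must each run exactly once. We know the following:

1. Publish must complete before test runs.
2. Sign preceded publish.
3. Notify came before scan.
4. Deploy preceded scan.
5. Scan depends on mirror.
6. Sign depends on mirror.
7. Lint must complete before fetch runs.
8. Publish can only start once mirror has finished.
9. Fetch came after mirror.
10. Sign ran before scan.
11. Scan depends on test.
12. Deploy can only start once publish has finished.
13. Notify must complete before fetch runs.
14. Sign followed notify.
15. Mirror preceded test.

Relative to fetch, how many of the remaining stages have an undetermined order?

Forced before fetch: lint, mirror, and notify.
That leaves deploy, publish, scan, sign, and test with no forced order relative to fetch — 5.

5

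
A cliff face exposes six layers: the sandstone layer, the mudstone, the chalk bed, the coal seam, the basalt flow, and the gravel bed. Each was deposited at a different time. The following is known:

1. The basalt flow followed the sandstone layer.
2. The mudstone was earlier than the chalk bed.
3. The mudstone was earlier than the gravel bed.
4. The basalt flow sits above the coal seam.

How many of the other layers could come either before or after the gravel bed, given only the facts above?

Forced before the gravel bed: the mudstone.
That leaves the basalt flow, the chalk bed, the coal seam, and the sandstone layer with no forced order relative to the gravel bed — 4.

4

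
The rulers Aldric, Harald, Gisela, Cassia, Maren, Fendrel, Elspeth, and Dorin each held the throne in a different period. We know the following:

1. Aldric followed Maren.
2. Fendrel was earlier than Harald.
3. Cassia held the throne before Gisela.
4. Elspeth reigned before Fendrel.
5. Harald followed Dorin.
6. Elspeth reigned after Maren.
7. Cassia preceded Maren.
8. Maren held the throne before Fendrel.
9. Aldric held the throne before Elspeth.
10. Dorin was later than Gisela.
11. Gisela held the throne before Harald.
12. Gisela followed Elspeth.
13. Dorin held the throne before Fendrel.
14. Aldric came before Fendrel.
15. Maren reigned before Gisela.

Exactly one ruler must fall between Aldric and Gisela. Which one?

Tracing the constraints gives Aldric → Elspeth → Gisela, so Elspeth sits after Aldric and before Gisela.
No other ruler is forced both after Aldric and before Gisela.

Elspeth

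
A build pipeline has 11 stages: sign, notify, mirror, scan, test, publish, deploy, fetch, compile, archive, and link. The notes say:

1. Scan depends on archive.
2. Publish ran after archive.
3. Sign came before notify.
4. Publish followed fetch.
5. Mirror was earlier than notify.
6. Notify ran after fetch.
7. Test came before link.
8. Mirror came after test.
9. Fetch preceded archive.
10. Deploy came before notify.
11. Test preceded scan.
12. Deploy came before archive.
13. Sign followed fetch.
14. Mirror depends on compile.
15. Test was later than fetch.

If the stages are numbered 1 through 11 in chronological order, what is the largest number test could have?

Test must come before link, mirror, notify, and scan — 4 stages forced after it.
Everything else can be placed before test in some valid order, so test can sit as late as position 11 − 4 = 7.

7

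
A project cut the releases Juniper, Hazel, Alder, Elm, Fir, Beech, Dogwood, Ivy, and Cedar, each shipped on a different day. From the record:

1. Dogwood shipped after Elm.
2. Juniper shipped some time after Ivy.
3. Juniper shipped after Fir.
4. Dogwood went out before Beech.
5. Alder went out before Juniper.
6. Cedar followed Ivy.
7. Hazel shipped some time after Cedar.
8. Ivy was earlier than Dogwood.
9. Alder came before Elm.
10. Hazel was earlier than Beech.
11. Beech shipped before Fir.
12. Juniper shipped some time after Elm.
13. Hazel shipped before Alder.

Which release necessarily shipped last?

Every other release has a chain of constraints placing it before Juniper, so Juniper is last.

Juniper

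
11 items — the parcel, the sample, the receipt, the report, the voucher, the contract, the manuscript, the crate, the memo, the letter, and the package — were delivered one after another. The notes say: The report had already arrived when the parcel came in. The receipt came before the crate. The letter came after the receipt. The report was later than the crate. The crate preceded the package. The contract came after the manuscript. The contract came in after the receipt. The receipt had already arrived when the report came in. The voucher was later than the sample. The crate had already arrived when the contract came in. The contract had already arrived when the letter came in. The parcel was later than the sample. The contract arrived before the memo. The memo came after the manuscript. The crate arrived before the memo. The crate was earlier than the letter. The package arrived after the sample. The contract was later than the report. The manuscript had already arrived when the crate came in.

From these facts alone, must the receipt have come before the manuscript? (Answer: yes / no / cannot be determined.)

cannot be determined

No chain of stated constraints runs from the receipt to the manuscript, and none runs from the manuscript to the receipt either.
So the relative order of the receipt and the manuscript is not fixed by the given facts.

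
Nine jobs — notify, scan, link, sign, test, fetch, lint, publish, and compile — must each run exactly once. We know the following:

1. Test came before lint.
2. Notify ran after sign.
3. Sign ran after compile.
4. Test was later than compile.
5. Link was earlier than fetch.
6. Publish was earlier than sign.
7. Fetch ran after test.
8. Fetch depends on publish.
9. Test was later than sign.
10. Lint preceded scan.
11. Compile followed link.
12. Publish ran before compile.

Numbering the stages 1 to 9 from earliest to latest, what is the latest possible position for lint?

Lint must come before scan — 1 stage forced after it.
Everything else can be placed before lint in some valid order, so lint can sit as late as position 9 − 1 = 8.

8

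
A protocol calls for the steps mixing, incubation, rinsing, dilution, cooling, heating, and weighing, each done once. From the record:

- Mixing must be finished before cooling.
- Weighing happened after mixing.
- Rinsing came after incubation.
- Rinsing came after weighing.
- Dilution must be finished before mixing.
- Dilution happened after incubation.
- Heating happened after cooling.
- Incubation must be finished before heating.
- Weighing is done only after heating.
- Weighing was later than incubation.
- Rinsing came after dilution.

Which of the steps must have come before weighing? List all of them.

cooling, dilution, heating, incubation, mixing

Directly stated before weighing: heating, incubation, and mixing.
Cooling reaches weighing via cooling → heating → weighing.
Dilution reaches weighing via dilution → mixing → weighing.
No chain forces rinsing ahead of weighing.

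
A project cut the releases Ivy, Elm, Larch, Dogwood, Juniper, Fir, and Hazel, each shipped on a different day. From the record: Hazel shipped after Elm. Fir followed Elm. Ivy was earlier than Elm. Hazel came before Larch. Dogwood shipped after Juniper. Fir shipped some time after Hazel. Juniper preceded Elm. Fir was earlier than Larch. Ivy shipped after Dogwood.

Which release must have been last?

Larch

Every other release has a chain of constraints placing it before Larch, so Larch is last.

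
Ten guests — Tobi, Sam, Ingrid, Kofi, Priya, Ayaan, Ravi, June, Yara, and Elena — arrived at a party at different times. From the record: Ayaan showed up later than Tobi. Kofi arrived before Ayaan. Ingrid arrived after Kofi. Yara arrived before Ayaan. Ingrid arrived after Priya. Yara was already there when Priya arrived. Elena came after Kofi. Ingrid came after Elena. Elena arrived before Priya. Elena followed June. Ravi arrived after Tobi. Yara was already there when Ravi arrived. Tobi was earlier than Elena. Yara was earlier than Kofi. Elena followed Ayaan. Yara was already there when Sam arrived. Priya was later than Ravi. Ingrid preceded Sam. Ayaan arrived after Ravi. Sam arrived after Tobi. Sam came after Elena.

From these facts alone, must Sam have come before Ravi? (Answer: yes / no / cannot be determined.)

no

Tracing the constraints gives Ravi → Priya → Ingrid → Sam, so Ravi must come before Sam.
That means Sam cannot be before Ravi.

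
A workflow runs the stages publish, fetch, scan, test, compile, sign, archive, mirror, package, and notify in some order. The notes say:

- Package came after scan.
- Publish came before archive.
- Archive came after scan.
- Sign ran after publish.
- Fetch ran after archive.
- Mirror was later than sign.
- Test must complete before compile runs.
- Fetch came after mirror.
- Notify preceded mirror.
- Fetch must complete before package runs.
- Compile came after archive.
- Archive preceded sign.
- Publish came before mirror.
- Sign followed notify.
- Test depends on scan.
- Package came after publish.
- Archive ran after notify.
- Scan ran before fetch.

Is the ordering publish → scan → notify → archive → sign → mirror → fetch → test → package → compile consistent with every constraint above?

Check each stated constraint against the proposed order — e.g. scan is ahead of package; publish is ahead of package. Every pair is in the required order; nothing is violated.

yes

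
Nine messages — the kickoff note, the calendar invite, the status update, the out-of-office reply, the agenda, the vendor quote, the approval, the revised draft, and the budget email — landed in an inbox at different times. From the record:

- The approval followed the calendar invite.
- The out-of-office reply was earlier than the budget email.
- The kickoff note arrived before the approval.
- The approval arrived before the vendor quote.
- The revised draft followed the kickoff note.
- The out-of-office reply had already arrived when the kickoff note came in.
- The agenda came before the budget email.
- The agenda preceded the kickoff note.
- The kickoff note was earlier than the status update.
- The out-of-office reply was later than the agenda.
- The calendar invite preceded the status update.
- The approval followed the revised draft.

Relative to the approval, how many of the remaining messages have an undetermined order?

Forced before the approval: the agenda, the calendar invite, the kickoff note, the out-of-office reply, and the revised draft; forced after the approval: the vendor quote.
That leaves the budget email and the status update with no forced order relative to the approval — 2.

2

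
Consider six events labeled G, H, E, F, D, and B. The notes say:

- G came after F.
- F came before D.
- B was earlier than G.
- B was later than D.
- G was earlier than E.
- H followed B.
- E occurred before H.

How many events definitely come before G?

Directly stated before G: B and F.
D reaches G via D → B → G.
That's B, D, and F — 3 in all.

3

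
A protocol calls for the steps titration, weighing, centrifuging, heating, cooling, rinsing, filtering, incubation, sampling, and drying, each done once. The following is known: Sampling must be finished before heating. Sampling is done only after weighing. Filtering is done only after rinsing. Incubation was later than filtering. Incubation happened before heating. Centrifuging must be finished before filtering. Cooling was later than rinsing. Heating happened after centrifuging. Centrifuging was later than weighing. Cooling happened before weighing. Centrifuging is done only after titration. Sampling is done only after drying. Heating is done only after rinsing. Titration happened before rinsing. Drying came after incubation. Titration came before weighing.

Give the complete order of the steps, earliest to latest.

The constraints fix every adjacent pair, so only one ordering works:
titration → rinsing → cooling → weighing → centrifuging → filtering → incubation → drying → sampling → heating.

titration, rinsing, cooling, weighing, centrifuging, filtering, incubation, drying, sampling, heating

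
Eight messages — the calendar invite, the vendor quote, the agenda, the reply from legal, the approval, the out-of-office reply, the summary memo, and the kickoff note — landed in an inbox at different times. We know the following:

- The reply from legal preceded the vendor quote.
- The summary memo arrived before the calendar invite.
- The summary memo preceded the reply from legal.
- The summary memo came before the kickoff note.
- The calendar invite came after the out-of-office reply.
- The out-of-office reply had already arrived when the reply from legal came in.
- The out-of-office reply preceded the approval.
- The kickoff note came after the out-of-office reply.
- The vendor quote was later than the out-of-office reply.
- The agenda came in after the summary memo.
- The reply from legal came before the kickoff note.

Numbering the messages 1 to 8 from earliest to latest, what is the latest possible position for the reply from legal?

6

The reply from legal must come before the kickoff note and the vendor quote — 2 messages forced after it.
Everything else can be placed before the reply from legal in some valid order, so the reply from legal can sit as late as position 8 − 2 = 6.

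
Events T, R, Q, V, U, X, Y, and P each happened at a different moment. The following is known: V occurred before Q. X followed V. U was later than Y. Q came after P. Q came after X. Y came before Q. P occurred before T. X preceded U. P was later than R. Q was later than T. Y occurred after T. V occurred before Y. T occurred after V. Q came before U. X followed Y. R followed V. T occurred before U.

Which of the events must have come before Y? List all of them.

P, R, T, V

Directly stated before Y: T and V.
P reaches Y via P → T → Y.
R reaches Y via R → P → T → Y.
No chain forces Q (or any of the others) ahead of Y.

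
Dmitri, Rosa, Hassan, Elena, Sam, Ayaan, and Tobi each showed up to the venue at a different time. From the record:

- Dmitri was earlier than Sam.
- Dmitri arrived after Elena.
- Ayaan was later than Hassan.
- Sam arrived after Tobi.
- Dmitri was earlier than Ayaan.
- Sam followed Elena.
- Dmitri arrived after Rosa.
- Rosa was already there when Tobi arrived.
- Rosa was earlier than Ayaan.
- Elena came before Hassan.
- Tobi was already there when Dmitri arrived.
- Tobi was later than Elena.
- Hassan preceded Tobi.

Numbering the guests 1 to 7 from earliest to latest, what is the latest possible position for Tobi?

4

Tobi must come before Ayaan, Dmitri, and Sam — 3 guests forced after them.
Everything else can be placed before Tobi in some valid order, so Tobi can sit as late as position 7 − 3 = 4.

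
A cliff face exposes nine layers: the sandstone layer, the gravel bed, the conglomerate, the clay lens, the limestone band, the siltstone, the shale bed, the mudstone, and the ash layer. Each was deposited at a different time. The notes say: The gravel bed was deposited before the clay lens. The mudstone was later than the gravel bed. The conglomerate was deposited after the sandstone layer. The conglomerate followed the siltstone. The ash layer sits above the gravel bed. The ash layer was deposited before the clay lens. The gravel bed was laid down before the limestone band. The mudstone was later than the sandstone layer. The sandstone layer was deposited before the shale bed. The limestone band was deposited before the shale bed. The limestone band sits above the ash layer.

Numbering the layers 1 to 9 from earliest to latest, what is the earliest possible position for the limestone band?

The ash layer and the gravel bed must both come before the limestone band — 2 forced predecessors.
Nothing else is forced ahead of the limestone band, so its earliest slot is position 2 + 1 = 3.

3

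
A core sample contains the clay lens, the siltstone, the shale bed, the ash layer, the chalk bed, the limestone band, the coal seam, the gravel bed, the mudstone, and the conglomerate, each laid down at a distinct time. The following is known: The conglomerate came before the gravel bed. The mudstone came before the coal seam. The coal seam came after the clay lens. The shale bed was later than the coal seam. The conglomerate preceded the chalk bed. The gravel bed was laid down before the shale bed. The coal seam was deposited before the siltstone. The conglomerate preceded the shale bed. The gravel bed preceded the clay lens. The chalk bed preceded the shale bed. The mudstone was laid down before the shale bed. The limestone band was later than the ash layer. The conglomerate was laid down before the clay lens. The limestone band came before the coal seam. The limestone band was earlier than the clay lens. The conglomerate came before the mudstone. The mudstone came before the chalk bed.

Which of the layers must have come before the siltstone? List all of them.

Directly stated before the siltstone: the coal seam.
The ash layer reaches the siltstone via the ash layer → the limestone band → the coal seam → the siltstone.
The clay lens reaches the siltstone via the clay lens → the coal seam → the siltstone.
The conglomerate reaches the siltstone via the conglomerate → the clay lens → the coal seam → the siltstone.
Likewise the gravel bed, the limestone band, and the mudstone each reach the siltstone by chaining the stated constraints.
No chain forces the shale bed (or any of the others) ahead of the siltstone.

the ash layer, the clay lens, the coal seam, the conglomerate, the gravel bed, the limestone band, the mudstone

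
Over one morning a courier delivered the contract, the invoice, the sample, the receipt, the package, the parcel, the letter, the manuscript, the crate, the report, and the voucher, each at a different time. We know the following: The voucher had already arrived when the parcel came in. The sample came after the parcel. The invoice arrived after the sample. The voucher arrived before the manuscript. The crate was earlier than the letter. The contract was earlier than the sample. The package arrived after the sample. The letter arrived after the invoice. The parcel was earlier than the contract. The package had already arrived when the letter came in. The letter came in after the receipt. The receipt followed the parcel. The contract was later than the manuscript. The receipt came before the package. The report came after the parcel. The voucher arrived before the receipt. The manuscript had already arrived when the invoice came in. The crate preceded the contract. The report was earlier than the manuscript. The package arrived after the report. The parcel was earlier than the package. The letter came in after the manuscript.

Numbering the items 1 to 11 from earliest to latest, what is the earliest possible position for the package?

9

The contract, the crate, the manuscript, the parcel, the receipt, the report, the sample, and the voucher must all come before the package — 8 forced predecessors.
Nothing else is forced ahead of the package, so its earliest slot is position 8 + 1 = 9.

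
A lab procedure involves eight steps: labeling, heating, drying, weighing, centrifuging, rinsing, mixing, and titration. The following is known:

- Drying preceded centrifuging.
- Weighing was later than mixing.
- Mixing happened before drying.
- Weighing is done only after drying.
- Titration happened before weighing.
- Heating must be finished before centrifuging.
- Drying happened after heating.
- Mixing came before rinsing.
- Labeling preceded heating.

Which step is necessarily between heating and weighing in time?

Tracing the constraints gives heating → drying → weighing, so drying sits after heating and before weighing.
No other step is forced both after heating and before weighing.

drying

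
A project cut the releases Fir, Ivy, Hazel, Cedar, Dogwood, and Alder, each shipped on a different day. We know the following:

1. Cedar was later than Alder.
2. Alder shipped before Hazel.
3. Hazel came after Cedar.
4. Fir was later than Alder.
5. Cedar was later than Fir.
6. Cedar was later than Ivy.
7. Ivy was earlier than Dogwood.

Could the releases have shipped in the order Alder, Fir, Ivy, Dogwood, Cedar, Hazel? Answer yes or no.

Check each stated constraint against the proposed order — e.g. Alder is ahead of Cedar; Alder is ahead of Hazel. Every pair is in the required order; nothing is violated.

yes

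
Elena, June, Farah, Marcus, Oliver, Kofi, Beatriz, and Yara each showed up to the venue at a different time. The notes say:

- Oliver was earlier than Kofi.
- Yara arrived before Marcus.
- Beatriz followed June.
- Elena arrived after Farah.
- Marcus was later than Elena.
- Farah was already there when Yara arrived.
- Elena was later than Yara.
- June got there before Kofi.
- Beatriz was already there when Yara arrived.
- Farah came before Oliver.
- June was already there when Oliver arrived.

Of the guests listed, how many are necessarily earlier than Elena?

4

Directly stated before Elena: Farah and Yara.
Beatriz reaches Elena via Beatriz → Yara → Elena.
June reaches Elena via June → Beatriz → Yara → Elena.
No chain forces Oliver (or any of the others) ahead of Elena.
That's Beatriz, Farah, June, and Yara — 4 in all.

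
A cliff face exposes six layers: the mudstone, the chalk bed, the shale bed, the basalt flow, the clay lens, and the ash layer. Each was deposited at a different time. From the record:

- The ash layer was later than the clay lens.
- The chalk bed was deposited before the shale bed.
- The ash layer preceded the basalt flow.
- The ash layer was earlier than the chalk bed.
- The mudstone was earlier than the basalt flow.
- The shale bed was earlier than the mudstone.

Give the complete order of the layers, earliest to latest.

the clay lens, the ash layer, the chalk bed, the shale bed, the mudstone, the basalt flow

The constraints fix every adjacent pair, so only one ordering works:
the clay lens → the ash layer → the chalk bed → the shale bed → the mudstone → the basalt flow.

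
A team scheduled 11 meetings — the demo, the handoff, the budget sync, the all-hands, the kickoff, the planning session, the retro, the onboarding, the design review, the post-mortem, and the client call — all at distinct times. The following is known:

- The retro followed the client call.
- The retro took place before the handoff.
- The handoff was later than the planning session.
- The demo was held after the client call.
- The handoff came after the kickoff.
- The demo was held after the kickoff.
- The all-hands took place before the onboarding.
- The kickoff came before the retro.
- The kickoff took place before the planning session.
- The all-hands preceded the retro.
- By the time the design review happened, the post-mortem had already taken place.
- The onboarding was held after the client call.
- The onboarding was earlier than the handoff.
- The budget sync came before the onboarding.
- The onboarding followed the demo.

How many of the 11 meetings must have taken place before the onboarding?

Directly stated before the onboarding: the all-hands, the budget sync, the client call, and the demo.
The kickoff reaches the onboarding via the kickoff → the demo → the onboarding.
That's the all-hands, the budget sync, the client call, the demo, and the kickoff — 5 in all.

5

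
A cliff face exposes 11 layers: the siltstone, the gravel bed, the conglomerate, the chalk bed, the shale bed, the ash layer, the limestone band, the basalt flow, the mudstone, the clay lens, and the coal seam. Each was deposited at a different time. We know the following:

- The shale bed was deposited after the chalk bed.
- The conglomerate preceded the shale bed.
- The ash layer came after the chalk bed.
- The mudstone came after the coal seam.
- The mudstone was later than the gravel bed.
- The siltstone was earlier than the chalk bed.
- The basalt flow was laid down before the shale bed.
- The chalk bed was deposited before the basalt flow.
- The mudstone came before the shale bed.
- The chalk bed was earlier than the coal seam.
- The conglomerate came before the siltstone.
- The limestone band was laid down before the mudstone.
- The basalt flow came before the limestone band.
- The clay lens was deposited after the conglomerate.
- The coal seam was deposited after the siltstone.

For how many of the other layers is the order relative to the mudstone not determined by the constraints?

Forced before the mudstone: the basalt flow, the chalk bed, the coal seam, the conglomerate, the gravel bed, the limestone band, and the siltstone; forced after the mudstone: the shale bed.
That leaves the ash layer and the clay lens with no forced order relative to the mudstone — 2.

2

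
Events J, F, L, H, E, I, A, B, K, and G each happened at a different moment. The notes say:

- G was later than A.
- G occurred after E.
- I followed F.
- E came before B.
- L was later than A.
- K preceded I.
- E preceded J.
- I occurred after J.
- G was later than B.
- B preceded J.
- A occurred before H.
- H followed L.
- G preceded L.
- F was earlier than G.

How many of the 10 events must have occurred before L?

5

Directly stated before L: A and G.
B reaches L via B → G → L.
E reaches L via E → G → L.
F reaches L via F → G → L.
That's A, B, E, F, and G — 5 in all.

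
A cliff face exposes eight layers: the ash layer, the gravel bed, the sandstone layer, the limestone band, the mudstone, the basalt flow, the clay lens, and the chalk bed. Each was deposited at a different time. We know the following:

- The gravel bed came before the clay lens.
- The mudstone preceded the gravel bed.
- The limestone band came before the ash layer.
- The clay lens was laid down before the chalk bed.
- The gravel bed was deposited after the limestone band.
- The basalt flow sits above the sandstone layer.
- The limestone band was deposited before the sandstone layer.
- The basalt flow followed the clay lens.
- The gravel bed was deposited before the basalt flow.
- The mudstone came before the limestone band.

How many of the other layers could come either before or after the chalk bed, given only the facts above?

Forced before the chalk bed: the clay lens, the gravel bed, the limestone band, and the mudstone.
That leaves the ash layer, the basalt flow, and the sandstone layer with no forced order relative to the chalk bed — 3.

3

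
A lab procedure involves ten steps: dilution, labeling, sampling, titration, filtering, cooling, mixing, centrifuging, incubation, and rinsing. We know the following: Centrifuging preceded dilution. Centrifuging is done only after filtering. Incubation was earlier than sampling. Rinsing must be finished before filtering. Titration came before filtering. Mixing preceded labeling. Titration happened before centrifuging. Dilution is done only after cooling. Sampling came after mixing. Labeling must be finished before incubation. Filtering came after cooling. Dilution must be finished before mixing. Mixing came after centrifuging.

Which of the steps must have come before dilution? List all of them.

Directly stated before dilution: centrifuging and cooling.
Filtering reaches dilution via filtering → centrifuging → dilution.
Rinsing reaches dilution via rinsing → filtering → centrifuging → dilution.
Titration reaches dilution via titration → centrifuging → dilution.
No chain forces sampling (or any of the others) ahead of dilution.

centrifuging, cooling, filtering, rinsing, titration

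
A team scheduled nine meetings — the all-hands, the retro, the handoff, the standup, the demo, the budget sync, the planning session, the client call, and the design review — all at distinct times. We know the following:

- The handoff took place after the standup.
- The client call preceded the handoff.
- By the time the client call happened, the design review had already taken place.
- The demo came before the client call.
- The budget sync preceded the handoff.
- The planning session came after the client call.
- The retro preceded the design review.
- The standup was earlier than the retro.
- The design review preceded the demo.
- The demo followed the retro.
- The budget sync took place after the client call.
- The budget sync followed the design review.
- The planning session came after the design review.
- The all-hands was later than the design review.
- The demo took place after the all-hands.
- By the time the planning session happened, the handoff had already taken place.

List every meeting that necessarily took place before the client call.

the all-hands, the demo, the design review, the retro, the standup

Directly stated before the client call: the demo and the design review.
The all-hands reaches the client call via the all-hands → the demo → the client call.
The retro reaches the client call via the retro → the design review → the client call.
The standup reaches the client call via the standup → the retro → the design review → the client call.
No chain forces the handoff (or any of the others) ahead of the client call.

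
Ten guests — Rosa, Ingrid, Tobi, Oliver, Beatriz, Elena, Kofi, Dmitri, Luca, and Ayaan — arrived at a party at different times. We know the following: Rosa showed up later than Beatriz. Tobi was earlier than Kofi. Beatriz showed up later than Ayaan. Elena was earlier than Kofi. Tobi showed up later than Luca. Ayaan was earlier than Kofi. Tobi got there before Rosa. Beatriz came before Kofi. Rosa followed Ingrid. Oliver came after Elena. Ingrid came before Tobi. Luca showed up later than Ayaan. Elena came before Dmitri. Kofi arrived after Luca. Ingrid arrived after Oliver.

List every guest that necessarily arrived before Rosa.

Directly stated before Rosa: Beatriz, Ingrid, and Tobi.
Ayaan reaches Rosa via Ayaan → Beatriz → Rosa.
Elena reaches Rosa via Elena → Oliver → Ingrid → Rosa.
Luca reaches Rosa via Luca → Tobi → Rosa.
Likewise Oliver reaches Rosa by chaining the stated constraints.
No chain forces Dmitri (or any of the others) ahead of Rosa.

Ayaan, Beatriz, Elena, Ingrid, Luca, Oliver, Tobi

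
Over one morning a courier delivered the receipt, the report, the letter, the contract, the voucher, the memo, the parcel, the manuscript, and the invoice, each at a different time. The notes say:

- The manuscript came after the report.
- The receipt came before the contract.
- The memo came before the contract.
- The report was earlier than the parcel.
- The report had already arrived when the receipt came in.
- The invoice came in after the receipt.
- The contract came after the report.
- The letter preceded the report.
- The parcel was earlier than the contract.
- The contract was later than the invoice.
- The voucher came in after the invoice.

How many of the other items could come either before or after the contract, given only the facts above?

Forced before the contract: the invoice, the letter, the memo, the parcel, the receipt, and the report.
That leaves the manuscript and the voucher with no forced order relative to the contract — 2.

2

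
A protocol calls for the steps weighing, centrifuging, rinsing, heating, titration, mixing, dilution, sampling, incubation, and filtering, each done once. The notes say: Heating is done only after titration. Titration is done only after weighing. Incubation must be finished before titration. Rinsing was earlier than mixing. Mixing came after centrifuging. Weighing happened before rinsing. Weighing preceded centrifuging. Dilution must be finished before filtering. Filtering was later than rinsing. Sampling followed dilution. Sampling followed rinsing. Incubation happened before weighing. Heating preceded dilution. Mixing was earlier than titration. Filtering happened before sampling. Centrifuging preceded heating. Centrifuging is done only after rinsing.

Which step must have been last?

Every other step has a chain of constraints placing it before sampling, so sampling is last.

sampling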